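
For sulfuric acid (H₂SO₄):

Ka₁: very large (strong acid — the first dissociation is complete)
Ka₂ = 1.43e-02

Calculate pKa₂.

pKa₂ = -log(Ka₂) = -log(1.43e-02) = 1.84.

pK_{a2} = 1.84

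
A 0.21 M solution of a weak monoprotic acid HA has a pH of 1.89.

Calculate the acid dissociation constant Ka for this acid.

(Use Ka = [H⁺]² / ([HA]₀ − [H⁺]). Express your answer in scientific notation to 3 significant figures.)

[H⁺] = 10^(−pH) = 10^(−1.89) = 1.288e-02 M. For HA ⇌ H⁺ + A⁻, Ka = [H⁺][A⁻]/[HA] = [H⁺]² / ([HA]₀ − [H⁺]) = (1.288e-02)² / (0.21 − 1.288e-02) = 8.42e-04.

K_a = 8.42e-04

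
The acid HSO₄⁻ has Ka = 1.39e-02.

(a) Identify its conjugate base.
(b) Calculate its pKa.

(a) The conjugate base is formed by removing one H⁺ from HSO₄⁻, giving SO₄²⁻. (b) pKa = -log(Ka) = -log(1.39e-02) = 1.86.

Conjugate base: SO₄²⁻; pK_a = 1.86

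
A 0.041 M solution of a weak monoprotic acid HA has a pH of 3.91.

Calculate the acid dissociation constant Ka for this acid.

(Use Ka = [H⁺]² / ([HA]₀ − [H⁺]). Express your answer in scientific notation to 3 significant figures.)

[H⁺] = 10^(−pH) = 10^(−3.91) = 1.230e-04 M. For HA ⇌ H⁺ + A⁻, Ka = [H⁺][A⁻]/[HA] = [H⁺]² / ([HA]₀ − [H⁺]) = (1.230e-04)² / (0.041 − 1.230e-04) = 3.70e-07.

K_a = 3.70e-07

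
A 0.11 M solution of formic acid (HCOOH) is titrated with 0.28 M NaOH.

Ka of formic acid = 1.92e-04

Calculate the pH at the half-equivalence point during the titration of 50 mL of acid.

At half-equivalence [HA] = [A⁻], so Henderson-Hasselbalch gives pH = pKa = -log(1.92e-04) = 3.72.

pH = pKa = 3.72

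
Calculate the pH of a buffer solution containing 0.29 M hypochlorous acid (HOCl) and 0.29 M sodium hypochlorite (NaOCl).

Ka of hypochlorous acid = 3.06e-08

pKa = -log(3.06e-08) = 7.51. pH = pKa + log([A⁻]/[HA]) = 7.51 + log(0.29/0.29)

pH = 7.51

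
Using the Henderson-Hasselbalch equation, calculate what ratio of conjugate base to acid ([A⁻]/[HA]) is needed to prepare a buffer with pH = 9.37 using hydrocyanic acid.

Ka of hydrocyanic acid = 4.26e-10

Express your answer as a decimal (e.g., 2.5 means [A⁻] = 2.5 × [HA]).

pKa = -log(4.26e-10) = 9.3706. pH = pKa + log([A⁻]/[HA]), so log([A⁻]/[HA]) = pH − pKa = 9.37 − 9.3706 = -0.0006. [A⁻]/[HA] = 10^(-0.0006) = 0.999

[A⁻]/[HA] = 0.999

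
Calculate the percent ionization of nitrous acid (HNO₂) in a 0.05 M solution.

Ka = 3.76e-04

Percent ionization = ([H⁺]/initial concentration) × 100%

Using Ka equilibrium: x² + Ka×x - Ka×C = 0. Solving: [H⁺] = 4.1520e-03. Percent = (4.1520e-03/0.05) × 100

Percent ionization = 8.3%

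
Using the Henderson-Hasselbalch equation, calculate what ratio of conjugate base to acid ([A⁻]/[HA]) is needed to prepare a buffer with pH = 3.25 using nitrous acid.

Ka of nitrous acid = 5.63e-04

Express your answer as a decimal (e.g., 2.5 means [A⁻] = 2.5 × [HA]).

pKa = -log(5.63e-04) = 3.2495. pH = pKa + log([A⁻]/[HA]), so log([A⁻]/[HA]) = pH − pKa = 3.25 − 3.2495 = 0.0005. [A⁻]/[HA] = 10^(0.0005) = 1.00

[A⁻]/[HA] = 1.00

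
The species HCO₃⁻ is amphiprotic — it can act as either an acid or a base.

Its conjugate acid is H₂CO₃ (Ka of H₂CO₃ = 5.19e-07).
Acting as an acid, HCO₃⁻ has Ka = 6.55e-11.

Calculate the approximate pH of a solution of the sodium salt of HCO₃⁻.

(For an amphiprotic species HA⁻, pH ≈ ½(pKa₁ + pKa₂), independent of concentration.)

pKa₁ = -log(5.19e-07) = 6.28; pKa₂ = -log(6.55e-11) = 10.18. For an amphiprotic species, pH ≈ ½(pKa₁ + pKa₂) = ½(6.28 + 10.18) = 8.23.

pH = 8.23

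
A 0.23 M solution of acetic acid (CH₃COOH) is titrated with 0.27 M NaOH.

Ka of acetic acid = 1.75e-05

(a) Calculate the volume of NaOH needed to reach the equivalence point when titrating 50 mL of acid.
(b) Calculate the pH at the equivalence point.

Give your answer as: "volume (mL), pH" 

moles acid = 0.23 × 50/1000 = 0.0115 mol; V_base = moles/0.27 × 1000 = 42.6 mL. At equivalence only the conjugate base is present: [A⁻] = 0.0115/0.093 = 1.2420e-01 M. Kb = Kw/Ka = 5.71e-10; [OH⁻] = √(Kb × [A⁻]) = 8.4245e-06; pOH = 5.07; pH = 14 - pOH = 8.93.

V = 42.6 mL, pH = 8.93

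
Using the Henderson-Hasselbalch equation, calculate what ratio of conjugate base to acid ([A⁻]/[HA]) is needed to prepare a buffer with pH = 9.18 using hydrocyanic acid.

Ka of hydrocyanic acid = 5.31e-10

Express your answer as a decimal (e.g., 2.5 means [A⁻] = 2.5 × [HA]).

pKa = -log(5.31e-10) = 9.2749. pH = pKa + log([A⁻]/[HA]), so log([A⁻]/[HA]) = pH − pKa = 9.18 − 9.2749 = -0.0949. [A⁻]/[HA] = 10^(-0.0949) = 0.804

[A⁻]/[HA] = 0.804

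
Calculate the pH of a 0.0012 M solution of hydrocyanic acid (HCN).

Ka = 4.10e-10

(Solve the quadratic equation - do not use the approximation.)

x² + Ka×x - Ka×C = 0. Using quadratic formula: [H⁺] = 7.0122e-07

pH = 6.15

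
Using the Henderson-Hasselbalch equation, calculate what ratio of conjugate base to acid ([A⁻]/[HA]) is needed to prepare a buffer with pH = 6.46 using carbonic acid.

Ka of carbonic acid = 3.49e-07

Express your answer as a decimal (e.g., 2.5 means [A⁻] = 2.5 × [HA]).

pKa = -log(3.49e-07) = 6.4572. pH = pKa + log([A⁻]/[HA]), so log([A⁻]/[HA]) = pH − pKa = 6.46 − 6.4572 = 0.0028. [A⁻]/[HA] = 10^(0.0028) = 1.01

[A⁻]/[HA] = 1.01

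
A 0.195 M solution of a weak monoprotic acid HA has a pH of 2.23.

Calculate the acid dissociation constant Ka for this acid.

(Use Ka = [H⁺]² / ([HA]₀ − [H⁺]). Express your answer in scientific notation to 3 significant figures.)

[H⁺] = 10^(−pH) = 10^(−2.23) = 5.888e-03 M. For HA ⇌ H⁺ + A⁻, Ka = [H⁺][A⁻]/[HA] = [H⁺]² / ([HA]₀ − [H⁺]) = (5.888e-03)² / (0.195 − 5.888e-03) = 1.83e-04.

K_a = 1.83e-04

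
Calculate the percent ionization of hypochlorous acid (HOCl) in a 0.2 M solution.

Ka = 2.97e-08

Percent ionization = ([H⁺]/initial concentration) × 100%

Using Ka equilibrium: x² + Ka×x - Ka×C = 0. Solving: [H⁺] = 7.7057e-05. Percent = (7.7057e-05/0.2) × 100

Percent ionization = 0.0385%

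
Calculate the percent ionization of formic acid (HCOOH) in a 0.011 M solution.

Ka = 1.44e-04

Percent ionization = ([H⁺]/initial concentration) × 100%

Using Ka equilibrium: x² + Ka×x - Ka×C = 0. Solving: [H⁺] = 1.1886e-03. Percent = (1.1886e-03/0.011) × 100

Percent ionization = 10.8%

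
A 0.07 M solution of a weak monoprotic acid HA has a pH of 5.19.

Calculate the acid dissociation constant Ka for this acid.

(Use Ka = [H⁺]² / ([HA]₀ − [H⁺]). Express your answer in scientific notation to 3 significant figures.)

[H⁺] = 10^(−pH) = 10^(−5.19) = 6.457e-06 M. For HA ⇌ H⁺ + A⁻, Ka = [H⁺][A⁻]/[HA] = [H⁺]² / ([HA]₀ − [H⁺]) = (6.457e-06)² / (0.07 − 6.457e-06) = 5.96e-10.

K_a = 5.96e-10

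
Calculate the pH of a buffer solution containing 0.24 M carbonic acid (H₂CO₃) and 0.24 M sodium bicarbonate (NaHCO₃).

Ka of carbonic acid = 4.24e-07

pKa = -log(4.24e-07) = 6.37. pH = pKa + log([A⁻]/[HA]) = 6.37 + log(0.24/0.24)

pH = 6.37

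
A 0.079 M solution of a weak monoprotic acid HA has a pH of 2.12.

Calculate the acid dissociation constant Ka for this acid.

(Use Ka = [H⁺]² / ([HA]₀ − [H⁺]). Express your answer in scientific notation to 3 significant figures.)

[H⁺] = 10^(−pH) = 10^(−2.12) = 7.586e-03 M. For HA ⇌ H⁺ + A⁻, Ka = [H⁺][A⁻]/[HA] = [H⁺]² / ([HA]₀ − [H⁺]) = (7.586e-03)² / (0.079 − 7.586e-03) = 8.06e-04.

K_a = 8.06e-04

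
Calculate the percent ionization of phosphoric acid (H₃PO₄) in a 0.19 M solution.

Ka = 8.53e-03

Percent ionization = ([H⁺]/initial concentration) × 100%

Using Ka equilibrium: x² + Ka×x - Ka×C = 0. Solving: [H⁺] = 3.6218e-02. Percent = (3.6218e-02/0.19) × 100

Percent ionization = 19.1%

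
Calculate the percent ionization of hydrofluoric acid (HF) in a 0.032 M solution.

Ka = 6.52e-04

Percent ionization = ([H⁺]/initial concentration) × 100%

Using Ka equilibrium: x² + Ka×x - Ka×C = 0. Solving: [H⁺] = 4.2533e-03. Percent = (4.2533e-03/0.032) × 100

Percent ionization = 13.3%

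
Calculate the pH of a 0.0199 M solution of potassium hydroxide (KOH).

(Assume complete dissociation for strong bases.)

[OH⁻] = 0.0199 M for strong base. pOH = -log[OH⁻] = 1.70, pH = 14 - pOH

pH = 12.30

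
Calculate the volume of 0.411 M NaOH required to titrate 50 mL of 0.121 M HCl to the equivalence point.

At equivalence: moles acid = moles base. moles HCl = 0.121 × 50/1000 = 0.00605 mol. V_base = moles / 0.411 × 1000 = 14.7 mL.

V_{base} = 14.7 mL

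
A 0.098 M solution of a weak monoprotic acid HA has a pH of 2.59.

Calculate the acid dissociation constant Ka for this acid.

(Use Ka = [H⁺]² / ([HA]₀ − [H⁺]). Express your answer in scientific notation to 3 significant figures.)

[H⁺] = 10^(−pH) = 10^(−2.59) = 2.570e-03 M. For HA ⇌ H⁺ + A⁻, Ka = [H⁺][A⁻]/[HA] = [H⁺]² / ([HA]₀ − [H⁺]) = (2.570e-03)² / (0.098 − 2.570e-03) = 6.92e-05.

K_a = 6.92e-05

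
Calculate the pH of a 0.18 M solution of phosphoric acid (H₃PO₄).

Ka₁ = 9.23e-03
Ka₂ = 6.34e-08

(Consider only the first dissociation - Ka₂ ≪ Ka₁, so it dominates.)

First dissociation dominates. From Ka₁ = [H⁺][HA⁻]/[H₂A], x² + Ka₁·x − Ka₁·C = 0 with C = 0.18 M and Ka₁ = 9.23e-03. Solving: [H⁺] = (−Ka₁ + √(Ka₁² + 4·Ka₁·C)) / 2 = 3.6406e-02 M. pH = -log(3.6406e-02) = 1.44.

pH = 1.44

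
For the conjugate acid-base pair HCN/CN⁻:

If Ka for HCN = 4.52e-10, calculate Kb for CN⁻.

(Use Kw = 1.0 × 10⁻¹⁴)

For a conjugate pair Ka × Kb = Kw, so Kb = Kw/Ka = 1.0 × 10⁻¹⁴ / 4.52e-10 = 2.21e-05.

K_b = 2.21e-05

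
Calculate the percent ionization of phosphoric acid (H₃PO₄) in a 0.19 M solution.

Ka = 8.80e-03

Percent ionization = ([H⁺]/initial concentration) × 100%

Using Ka equilibrium: x² + Ka×x - Ka×C = 0. Solving: [H⁺] = 3.6726e-02. Percent = (3.6726e-02/0.19) × 100

Percent ionization = 19.3%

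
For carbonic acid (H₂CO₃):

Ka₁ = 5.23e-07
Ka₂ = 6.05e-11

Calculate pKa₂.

pKa₂ = -log(Ka₂) = -log(6.05e-11) = 10.22.

pK_{a2} = 10.22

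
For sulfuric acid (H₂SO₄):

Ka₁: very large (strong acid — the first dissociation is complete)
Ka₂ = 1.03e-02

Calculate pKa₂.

pKa₂ = -log(Ka₂) = -log(1.03e-02) = 1.99.

pK_{a2} = 1.99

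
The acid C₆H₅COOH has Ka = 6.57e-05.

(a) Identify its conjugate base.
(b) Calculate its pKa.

(a) The conjugate base is formed by removing one H⁺ from C₆H₅COOH, giving C₆H₅COO⁻. (b) pKa = -log(Ka) = -log(6.57e-05) = 4.18.

Conjugate base: C₆H₅COO⁻; pK_a = 4.18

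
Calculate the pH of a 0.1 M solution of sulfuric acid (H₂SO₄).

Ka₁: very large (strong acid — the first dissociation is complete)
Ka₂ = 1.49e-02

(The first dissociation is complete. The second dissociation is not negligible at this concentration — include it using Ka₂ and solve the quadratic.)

First dissociation is complete: [H⁺]₀ = [HSO₄⁻]₀ = C = 0.1 M. Second dissociation HSO₄⁻ ⇌ H⁺ + SO₄²⁻: let x = [SO₄²⁻]. Ka₂ = (C + x)·x / (C − x) = 1.49e-02 → x² + (C + Ka₂)·x − Ka₂·C = 0 → x² + 0.11490·x − 1.490e-03 = 0. x = (−0.11490 + √(0.11490² + 4 × 1.490e-03)) / 2 = 1.1763e-02 M. [H⁺] = C + x = 0.1 + 1.1763e-02 = 1.1176e-01 M. pH = -log(1.1176e-01) = 0.95.

pH = 0.95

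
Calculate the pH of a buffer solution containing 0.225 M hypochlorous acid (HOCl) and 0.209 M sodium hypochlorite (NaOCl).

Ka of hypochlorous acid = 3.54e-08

pKa = -log(3.54e-08) = 7.45. pH = pKa + log([A⁻]/[HA]) = 7.45 + log(0.209/0.225)

pH = 7.42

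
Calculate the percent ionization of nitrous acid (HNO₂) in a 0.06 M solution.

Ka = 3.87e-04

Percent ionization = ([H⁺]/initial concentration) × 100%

Using Ka equilibrium: x² + Ka×x - Ka×C = 0. Solving: [H⁺] = 4.6291e-03. Percent = (4.6291e-03/0.06) × 100

Percent ionization = 7.72%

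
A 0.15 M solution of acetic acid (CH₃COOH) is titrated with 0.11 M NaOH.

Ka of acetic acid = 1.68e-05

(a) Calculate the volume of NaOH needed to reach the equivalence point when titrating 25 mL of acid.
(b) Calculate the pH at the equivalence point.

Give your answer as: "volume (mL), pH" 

moles acid = 0.15 × 25/1000 = 0.00375 mol; V_base = moles/0.11 × 1000 = 34.1 mL. At equivalence only the conjugate base is present: [A⁻] = 0.00375/0.059 = 6.3462e-02 M. Kb = Kw/Ka = 5.95e-10; [OH⁻] = √(Kb × [A⁻]) = 6.1461e-06; pOH = 5.21; pH = 14 - pOH = 8.79.

V = 34.1 mL, pH = 8.79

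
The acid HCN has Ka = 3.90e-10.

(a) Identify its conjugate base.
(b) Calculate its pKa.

(a) The conjugate base is formed by removing one H⁺ from HCN, giving CN⁻. (b) pKa = -log(Ka) = -log(3.90e-10) = 9.41.

Conjugate base: CN⁻; pK_a = 9.41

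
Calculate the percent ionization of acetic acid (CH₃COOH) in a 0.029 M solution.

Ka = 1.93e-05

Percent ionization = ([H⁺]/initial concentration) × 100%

Using Ka equilibrium: x² + Ka×x - Ka×C = 0. Solving: [H⁺] = 7.3854e-04. Percent = (7.3854e-04/0.029) × 100

Percent ionization = 2.55%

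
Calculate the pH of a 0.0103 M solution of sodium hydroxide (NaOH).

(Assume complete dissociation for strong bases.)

[OH⁻] = 0.0103 M for strong base. pOH = -log[OH⁻] = 1.99, pH = 14 - pOH

pH = 12.01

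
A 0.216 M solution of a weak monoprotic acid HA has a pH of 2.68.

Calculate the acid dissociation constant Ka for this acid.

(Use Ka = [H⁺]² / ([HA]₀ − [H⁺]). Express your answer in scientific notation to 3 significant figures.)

[H⁺] = 10^(−pH) = 10^(−2.68) = 2.089e-03 M. For HA ⇌ H⁺ + A⁻, Ka = [H⁺][A⁻]/[HA] = [H⁺]² / ([HA]₀ − [H⁺]) = (2.089e-03)² / (0.216 − 2.089e-03) = 2.04e-05.

K_a = 2.04e-05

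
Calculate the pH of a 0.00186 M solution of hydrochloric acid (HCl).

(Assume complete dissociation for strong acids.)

[H⁺] = 0.00186 M for strong acid. pH = -log[H⁺] = -log(0.00186)

pH = 2.73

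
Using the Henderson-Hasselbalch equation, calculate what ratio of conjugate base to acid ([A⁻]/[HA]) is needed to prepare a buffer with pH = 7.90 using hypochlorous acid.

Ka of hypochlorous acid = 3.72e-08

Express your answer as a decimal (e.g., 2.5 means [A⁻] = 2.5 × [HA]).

pKa = -log(3.72e-08) = 7.4295. pH = pKa + log([A⁻]/[HA]), so log([A⁻]/[HA]) = pH − pKa = 7.90 − 7.4295 = 0.4705. [A⁻]/[HA] = 10^(0.4705) = 2.95

[A⁻]/[HA] = 2.95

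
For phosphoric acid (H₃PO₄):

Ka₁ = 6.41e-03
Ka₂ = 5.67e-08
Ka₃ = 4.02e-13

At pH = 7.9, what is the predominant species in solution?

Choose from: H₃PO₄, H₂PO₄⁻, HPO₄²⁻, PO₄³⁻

pKa₁ = 2.19, pKa₂ = 7.25, pKa₃ = 12.40. For a polyprotic acid the predominant species crosses at each pKa: below pKa_n the protonated form dominates, above it the deprotonated form does. At pH = 7.9, the predominant species is HPO₄²⁻.

HPO₄²⁻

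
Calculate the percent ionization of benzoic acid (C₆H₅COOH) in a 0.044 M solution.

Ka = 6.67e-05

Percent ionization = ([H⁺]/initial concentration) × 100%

Using Ka equilibrium: x² + Ka×x - Ka×C = 0. Solving: [H⁺] = 1.6801e-03. Percent = (1.6801e-03/0.044) × 100

Percent ionization = 3.82%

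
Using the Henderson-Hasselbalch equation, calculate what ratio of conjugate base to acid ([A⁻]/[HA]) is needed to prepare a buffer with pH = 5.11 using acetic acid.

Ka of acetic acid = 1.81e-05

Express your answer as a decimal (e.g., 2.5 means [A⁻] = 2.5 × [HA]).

pKa = -log(1.81e-05) = 4.7423. pH = pKa + log([A⁻]/[HA]), so log([A⁻]/[HA]) = pH − pKa = 5.11 − 4.7423 = 0.3677. [A⁻]/[HA] = 10^(0.3677) = 2.33

[A⁻]/[HA] = 2.33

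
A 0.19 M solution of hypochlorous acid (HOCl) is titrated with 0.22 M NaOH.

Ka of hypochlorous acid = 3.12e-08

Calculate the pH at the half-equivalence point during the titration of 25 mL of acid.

At half-equivalence [HA] = [A⁻], so Henderson-Hasselbalch gives pH = pKa = -log(3.12e-08) = 7.51.

pH = pKa = 7.51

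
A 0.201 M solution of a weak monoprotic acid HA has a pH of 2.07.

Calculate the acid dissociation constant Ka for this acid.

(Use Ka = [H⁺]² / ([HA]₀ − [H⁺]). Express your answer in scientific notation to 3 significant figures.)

[H⁺] = 10^(−pH) = 10^(−2.07) = 8.511e-03 M. For HA ⇌ H⁺ + A⁻, Ka = [H⁺][A⁻]/[HA] = [H⁺]² / ([HA]₀ − [H⁺]) = (8.511e-03)² / (0.201 − 8.511e-03) = 3.76e-04.

K_a = 3.76e-04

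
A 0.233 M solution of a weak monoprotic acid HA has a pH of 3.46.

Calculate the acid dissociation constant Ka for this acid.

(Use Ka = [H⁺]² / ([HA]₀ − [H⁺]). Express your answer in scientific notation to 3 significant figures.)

[H⁺] = 10^(−pH) = 10^(−3.46) = 3.467e-04 M. For HA ⇌ H⁺ + A⁻, Ka = [H⁺][A⁻]/[HA] = [H⁺]² / ([HA]₀ − [H⁺]) = (3.467e-04)² / (0.233 − 3.467e-04) = 5.17e-07.

K_a = 5.17e-07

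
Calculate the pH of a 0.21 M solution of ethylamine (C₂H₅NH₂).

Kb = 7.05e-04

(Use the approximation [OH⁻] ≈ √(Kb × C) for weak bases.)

[OH⁻] = √(Kb × C) = √(7.05e-04 × 0.21) = 1.2168e-02. pOH = 1.91, pH = 14 - pOH

pH = 12.09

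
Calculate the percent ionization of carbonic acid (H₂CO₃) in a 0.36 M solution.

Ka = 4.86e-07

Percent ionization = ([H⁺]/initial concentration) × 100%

Using Ka equilibrium: x² + Ka×x - Ka×C = 0. Solving: [H⁺] = 4.1804e-04. Percent = (4.1804e-04/0.36) × 100

Percent ionization = 0.116%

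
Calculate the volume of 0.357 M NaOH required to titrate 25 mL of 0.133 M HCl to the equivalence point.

At equivalence: moles acid = moles base. moles HCl = 0.133 × 25/1000 = 0.003325 mol. V_base = moles / 0.357 × 1000 = 9.3 mL.

V_{base} = 9.3 mL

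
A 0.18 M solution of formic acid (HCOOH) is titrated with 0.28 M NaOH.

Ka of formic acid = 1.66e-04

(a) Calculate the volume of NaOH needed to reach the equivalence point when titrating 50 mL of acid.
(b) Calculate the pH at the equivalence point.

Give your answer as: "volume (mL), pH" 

moles acid = 0.18 × 50/1000 = 0.009 mol; V_base = moles/0.28 × 1000 = 32.1 mL. At equivalence only the conjugate base is present: [A⁻] = 0.009/0.082 = 1.0957e-01 M. Kb = Kw/Ka = 6.02e-11; [OH⁻] = √(Kb × [A⁻]) = 2.5691e-06; pOH = 5.59; pH = 14 - pOH = 8.41.

V = 32.1 mL, pH = 8.41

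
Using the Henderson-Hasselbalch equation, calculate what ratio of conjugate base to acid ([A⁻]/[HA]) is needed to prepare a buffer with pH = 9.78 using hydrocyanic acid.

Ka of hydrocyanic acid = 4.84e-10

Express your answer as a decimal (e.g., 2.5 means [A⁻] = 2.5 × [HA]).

pKa = -log(4.84e-10) = 9.3152. pH = pKa + log([A⁻]/[HA]), so log([A⁻]/[HA]) = pH − pKa = 9.78 − 9.3152 = 0.4648. [A⁻]/[HA] = 10^(0.4648) = 2.92

[A⁻]/[HA] = 2.92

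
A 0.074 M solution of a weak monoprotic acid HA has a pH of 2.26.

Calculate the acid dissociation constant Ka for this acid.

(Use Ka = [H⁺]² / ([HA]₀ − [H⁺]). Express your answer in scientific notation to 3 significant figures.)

[H⁺] = 10^(−pH) = 10^(−2.26) = 5.495e-03 M. For HA ⇌ H⁺ + A⁻, Ka = [H⁺][A⁻]/[HA] = [H⁺]² / ([HA]₀ − [H⁺]) = (5.495e-03)² / (0.074 − 5.495e-03) = 4.41e-04.

K_a = 4.41e-04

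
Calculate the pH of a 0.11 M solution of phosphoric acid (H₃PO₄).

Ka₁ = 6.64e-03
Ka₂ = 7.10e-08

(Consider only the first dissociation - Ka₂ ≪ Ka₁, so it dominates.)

First dissociation dominates. From Ka₁ = [H⁺][HA⁻]/[H₂A], x² + Ka₁·x − Ka₁·C = 0 with C = 0.11 M and Ka₁ = 6.64e-03. Solving: [H⁺] = (−Ka₁ + √(Ka₁² + 4·Ka₁·C)) / 2 = 2.3909e-02 M. pH = -log(2.3909e-02) = 1.62.

pH = 1.62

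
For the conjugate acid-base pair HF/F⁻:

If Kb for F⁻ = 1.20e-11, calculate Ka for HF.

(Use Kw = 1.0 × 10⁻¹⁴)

For a conjugate pair Ka × Kb = Kw, so Ka = Kw/Kb = 1.0 × 10⁻¹⁴ / 1.20e-11 = 8.33e-04.

K_a = 8.33e-04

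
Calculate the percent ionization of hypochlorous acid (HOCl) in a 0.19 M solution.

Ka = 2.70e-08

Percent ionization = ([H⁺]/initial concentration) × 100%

Using Ka equilibrium: x² + Ka×x - Ka×C = 0. Solving: [H⁺] = 7.1611e-05. Percent = (7.1611e-05/0.19) × 100

Percent ionization = 0.0377%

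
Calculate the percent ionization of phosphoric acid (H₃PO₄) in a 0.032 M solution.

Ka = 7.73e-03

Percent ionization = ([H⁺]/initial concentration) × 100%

Using Ka equilibrium: x² + Ka×x - Ka×C = 0. Solving: [H⁺] = 1.2331e-02. Percent = (1.2331e-02/0.032) × 100

Percent ionization = 38.5%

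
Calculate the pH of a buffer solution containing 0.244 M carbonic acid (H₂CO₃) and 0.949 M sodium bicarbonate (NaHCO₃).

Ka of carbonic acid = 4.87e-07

pKa = -log(4.87e-07) = 6.31. pH = pKa + log([A⁻]/[HA]) = 6.31 + log(0.949/0.244)

pH = 6.90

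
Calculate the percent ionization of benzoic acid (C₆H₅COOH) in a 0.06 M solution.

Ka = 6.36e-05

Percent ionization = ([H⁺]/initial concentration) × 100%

Using Ka equilibrium: x² + Ka×x - Ka×C = 0. Solving: [H⁺] = 1.9219e-03. Percent = (1.9219e-03/0.06) × 100

Percent ionization = 3.2%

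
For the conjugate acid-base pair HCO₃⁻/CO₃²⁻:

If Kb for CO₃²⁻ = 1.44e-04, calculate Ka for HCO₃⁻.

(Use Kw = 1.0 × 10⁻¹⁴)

For a conjugate pair Ka × Kb = Kw, so Ka = Kw/Kb = 1.0 × 10⁻¹⁴ / 1.44e-04 = 6.94e-11.

K_a = 6.94e-11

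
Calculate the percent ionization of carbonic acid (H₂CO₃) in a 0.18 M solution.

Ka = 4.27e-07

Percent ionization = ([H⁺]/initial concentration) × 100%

Using Ka equilibrium: x² + Ka×x - Ka×C = 0. Solving: [H⁺] = 2.7702e-04. Percent = (2.7702e-04/0.18) × 100

Percent ionization = 0.154%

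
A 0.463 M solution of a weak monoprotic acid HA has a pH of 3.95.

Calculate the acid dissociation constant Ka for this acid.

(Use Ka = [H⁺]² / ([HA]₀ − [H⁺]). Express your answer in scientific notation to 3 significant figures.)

[H⁺] = 10^(−pH) = 10^(−3.95) = 1.122e-04 M. For HA ⇌ H⁺ + A⁻, Ka = [H⁺][A⁻]/[HA] = [H⁺]² / ([HA]₀ − [H⁺]) = (1.122e-04)² / (0.463 − 1.122e-04) = 2.72e-08.

K_a = 2.72e-08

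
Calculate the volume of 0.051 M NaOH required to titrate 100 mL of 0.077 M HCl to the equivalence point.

At equivalence: moles acid = moles base. moles HCl = 0.077 × 100/1000 = 0.0077 mol. V_base = moles / 0.051 × 1000 = 151.0 mL.

V_{base} = 151.0 mL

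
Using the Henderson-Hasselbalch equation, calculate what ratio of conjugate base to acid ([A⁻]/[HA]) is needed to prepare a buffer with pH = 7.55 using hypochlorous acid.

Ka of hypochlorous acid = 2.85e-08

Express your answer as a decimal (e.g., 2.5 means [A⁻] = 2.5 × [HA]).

pKa = -log(2.85e-08) = 7.5452. pH = pKa + log([A⁻]/[HA]), so log([A⁻]/[HA]) = pH − pKa = 7.55 − 7.5452 = 0.0048. [A⁻]/[HA] = 10^(0.0048) = 1.01

[A⁻]/[HA] = 1.01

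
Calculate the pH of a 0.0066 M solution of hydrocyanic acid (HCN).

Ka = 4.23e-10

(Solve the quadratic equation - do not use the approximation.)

x² + Ka×x - Ka×C = 0. Using quadratic formula: [H⁺] = 1.6707e-06

pH = 5.78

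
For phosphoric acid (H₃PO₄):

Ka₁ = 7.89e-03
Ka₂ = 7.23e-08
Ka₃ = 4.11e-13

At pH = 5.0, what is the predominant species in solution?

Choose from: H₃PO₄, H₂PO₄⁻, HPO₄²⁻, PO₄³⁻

pKa₁ = 2.10, pKa₂ = 7.14, pKa₃ = 12.39. For a polyprotic acid the predominant species crosses at each pKa: below pKa_n the protonated form dominates, above it the deprotonated form does. At pH = 5.0, the predominant species is H₂PO₄⁻.

H₂PO₄⁻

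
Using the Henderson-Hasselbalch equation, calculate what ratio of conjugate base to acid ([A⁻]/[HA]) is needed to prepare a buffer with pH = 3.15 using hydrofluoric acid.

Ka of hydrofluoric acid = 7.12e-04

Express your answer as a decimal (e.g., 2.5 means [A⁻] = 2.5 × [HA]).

pKa = -log(7.12e-04) = 3.1475. pH = pKa + log([A⁻]/[HA]), so log([A⁻]/[HA]) = pH − pKa = 3.15 − 3.1475 = 0.0025. [A⁻]/[HA] = 10^(0.0025) = 1.01

[A⁻]/[HA] = 1.01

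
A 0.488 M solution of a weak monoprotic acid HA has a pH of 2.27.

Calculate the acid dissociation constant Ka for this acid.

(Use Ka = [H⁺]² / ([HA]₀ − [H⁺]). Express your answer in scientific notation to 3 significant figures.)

[H⁺] = 10^(−pH) = 10^(−2.27) = 5.370e-03 M. For HA ⇌ H⁺ + A⁻, Ka = [H⁺][A⁻]/[HA] = [H⁺]² / ([HA]₀ − [H⁺]) = (5.370e-03)² / (0.488 − 5.370e-03) = 5.98e-05.

K_a = 5.98e-05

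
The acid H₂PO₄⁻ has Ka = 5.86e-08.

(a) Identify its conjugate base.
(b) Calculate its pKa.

(a) The conjugate base is formed by removing one H⁺ from H₂PO₄⁻, giving HPO₄²⁻. (b) pKa = -log(Ka) = -log(5.86e-08) = 7.23.

Conjugate base: HPO₄²⁻; pK_a = 7.23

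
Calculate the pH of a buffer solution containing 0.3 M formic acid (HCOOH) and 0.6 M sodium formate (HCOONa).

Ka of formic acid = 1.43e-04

pKa = -log(1.43e-04) = 3.84. pH = pKa + log([A⁻]/[HA]) = 3.84 + log(0.6/0.3)

pH = 4.15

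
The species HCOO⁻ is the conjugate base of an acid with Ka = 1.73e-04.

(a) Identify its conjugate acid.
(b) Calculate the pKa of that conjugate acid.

(a) The conjugate acid is formed by adding one H⁺ to HCOO⁻, giving HCOOH. (b) pKa = -log(Ka) = -log(1.73e-04) = 3.76.

Conjugate acid: HCOOH; pK_a = 3.76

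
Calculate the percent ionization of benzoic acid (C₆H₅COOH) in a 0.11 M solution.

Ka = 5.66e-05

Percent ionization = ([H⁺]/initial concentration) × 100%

Using Ka equilibrium: x² + Ka×x - Ka×C = 0. Solving: [H⁺] = 2.4671e-03. Percent = (2.4671e-03/0.11) × 100

Percent ionization = 2.24%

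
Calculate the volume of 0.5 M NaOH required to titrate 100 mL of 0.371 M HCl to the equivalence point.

At equivalence: moles acid = moles base. moles HCl = 0.371 × 100/1000 = 0.0371 mol. V_base = moles / 0.5 × 1000 = 74.2 mL.

V_{base} = 74.2 mL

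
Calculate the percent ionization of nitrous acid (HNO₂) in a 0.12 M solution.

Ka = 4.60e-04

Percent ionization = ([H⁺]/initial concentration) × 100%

Using Ka equilibrium: x² + Ka×x - Ka×C = 0. Solving: [H⁺] = 7.2032e-03. Percent = (7.2032e-03/0.12) × 100

Percent ionization = 6%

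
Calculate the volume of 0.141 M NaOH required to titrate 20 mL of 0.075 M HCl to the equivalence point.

At equivalence: moles acid = moles base. moles HCl = 0.075 × 20/1000 = 0.0015 mol. V_base = moles / 0.141 × 1000 = 10.6 mL.

V_{base} = 10.6 mL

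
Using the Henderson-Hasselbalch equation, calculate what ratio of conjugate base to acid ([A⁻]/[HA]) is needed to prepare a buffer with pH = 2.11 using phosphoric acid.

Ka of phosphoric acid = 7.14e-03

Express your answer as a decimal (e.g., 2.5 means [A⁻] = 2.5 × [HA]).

pKa = -log(7.14e-03) = 2.1463. pH = pKa + log([A⁻]/[HA]), so log([A⁻]/[HA]) = pH − pKa = 2.11 − 2.1463 = -0.0363. [A⁻]/[HA] = 10^(-0.0363) = 0.920

[A⁻]/[HA] = 0.920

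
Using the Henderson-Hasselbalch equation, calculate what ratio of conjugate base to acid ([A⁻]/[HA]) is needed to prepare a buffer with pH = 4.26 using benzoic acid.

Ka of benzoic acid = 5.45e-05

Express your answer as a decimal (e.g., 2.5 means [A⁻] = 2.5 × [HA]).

pKa = -log(5.45e-05) = 4.2636. pH = pKa + log([A⁻]/[HA]), so log([A⁻]/[HA]) = pH − pKa = 4.26 − 4.2636 = -0.0036. [A⁻]/[HA] = 10^(-0.0036) = 0.992

[A⁻]/[HA] = 0.992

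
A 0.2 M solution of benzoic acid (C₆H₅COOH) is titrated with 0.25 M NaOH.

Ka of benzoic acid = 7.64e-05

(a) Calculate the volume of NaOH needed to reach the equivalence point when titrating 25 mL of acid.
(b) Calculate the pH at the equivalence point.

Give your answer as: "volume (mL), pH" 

moles acid = 0.2 × 25/1000 = 0.005 mol; V_base = moles/0.25 × 1000 = 20.0 mL. At equivalence only the conjugate base is present: [A⁻] = 0.005/0.045 = 1.1111e-01 M. Kb = Kw/Ka = 1.31e-10; [OH⁻] = √(Kb × [A⁻]) = 3.8136e-06; pOH = 5.42; pH = 14 - pOH = 8.58.

V = 20.0 mL, pH = 8.58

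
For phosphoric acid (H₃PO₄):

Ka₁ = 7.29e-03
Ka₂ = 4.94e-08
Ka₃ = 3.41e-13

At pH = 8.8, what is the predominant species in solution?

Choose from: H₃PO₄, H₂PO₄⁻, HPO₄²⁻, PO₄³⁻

pKa₁ = 2.14, pKa₂ = 7.31, pKa₃ = 12.47. For a polyprotic acid the predominant species crosses at each pKa: below pKa_n the protonated form dominates, above it the deprotonated form does. At pH = 8.8, the predominant species is HPO₄²⁻.

HPO₄²⁻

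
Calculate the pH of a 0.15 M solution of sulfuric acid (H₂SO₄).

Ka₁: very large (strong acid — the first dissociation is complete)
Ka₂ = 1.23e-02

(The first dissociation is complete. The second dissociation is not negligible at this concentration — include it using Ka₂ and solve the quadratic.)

First dissociation is complete: [H⁺]₀ = [HSO₄⁻]₀ = C = 0.15 M. Second dissociation HSO₄⁻ ⇌ H⁺ + SO₄²⁻: let x = [SO₄²⁻]. Ka₂ = (C + x)·x / (C − x) = 1.23e-02 → x² + (C + Ka₂)·x − Ka₂·C = 0 → x² + 0.16230·x − 1.845e-03 = 0. x = (−0.16230 + √(0.16230² + 4 × 1.845e-03)) / 2 = 1.0667e-02 M. [H⁺] = C + x = 0.15 + 1.0667e-02 = 1.6067e-01 M. pH = -log(1.6067e-01) = 0.79.

pH = 0.79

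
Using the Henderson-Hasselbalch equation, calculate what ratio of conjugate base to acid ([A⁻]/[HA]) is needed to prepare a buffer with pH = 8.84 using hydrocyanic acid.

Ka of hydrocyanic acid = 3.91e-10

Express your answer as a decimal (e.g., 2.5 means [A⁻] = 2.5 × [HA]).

pKa = -log(3.91e-10) = 9.4078. pH = pKa + log([A⁻]/[HA]), so log([A⁻]/[HA]) = pH − pKa = 8.84 − 9.4078 = -0.5678. [A⁻]/[HA] = 10^(-0.5678) = 0.271

[A⁻]/[HA] = 0.271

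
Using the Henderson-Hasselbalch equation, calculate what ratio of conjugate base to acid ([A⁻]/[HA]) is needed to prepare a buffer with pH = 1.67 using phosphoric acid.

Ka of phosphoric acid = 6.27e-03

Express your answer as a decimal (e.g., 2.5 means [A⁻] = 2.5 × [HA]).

pKa = -log(6.27e-03) = 2.2027. pH = pKa + log([A⁻]/[HA]), so log([A⁻]/[HA]) = pH − pKa = 1.67 − 2.2027 = -0.5327. [A⁻]/[HA] = 10^(-0.5327) = 0.293

[A⁻]/[HA] = 0.293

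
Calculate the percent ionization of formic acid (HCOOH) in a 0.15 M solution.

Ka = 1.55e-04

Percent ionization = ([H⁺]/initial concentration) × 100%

Using Ka equilibrium: x² + Ka×x - Ka×C = 0. Solving: [H⁺] = 4.7449e-03. Percent = (4.7449e-03/0.15) × 100

Percent ionization = 3.16%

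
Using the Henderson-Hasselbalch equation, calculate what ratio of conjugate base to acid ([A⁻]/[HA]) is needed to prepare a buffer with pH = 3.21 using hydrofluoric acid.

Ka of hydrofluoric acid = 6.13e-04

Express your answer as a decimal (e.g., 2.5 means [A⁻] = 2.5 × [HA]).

pKa = -log(6.13e-04) = 3.2125. pH = pKa + log([A⁻]/[HA]), so log([A⁻]/[HA]) = pH − pKa = 3.21 − 3.2125 = -0.0025. [A⁻]/[HA] = 10^(-0.0025) = 0.994

[A⁻]/[HA] = 0.994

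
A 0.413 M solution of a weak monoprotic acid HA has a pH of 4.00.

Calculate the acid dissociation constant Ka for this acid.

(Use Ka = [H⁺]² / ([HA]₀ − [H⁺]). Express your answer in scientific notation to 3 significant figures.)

[H⁺] = 10^(−pH) = 10^(−4.00) = 1.000e-04 M. For HA ⇌ H⁺ + A⁻, Ka = [H⁺][A⁻]/[HA] = [H⁺]² / ([HA]₀ − [H⁺]) = (1.000e-04)² / (0.413 − 1.000e-04) = 2.42e-08.

K_a = 2.42e-08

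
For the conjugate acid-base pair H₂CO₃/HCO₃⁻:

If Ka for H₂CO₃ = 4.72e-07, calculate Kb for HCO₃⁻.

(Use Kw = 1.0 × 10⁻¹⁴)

For a conjugate pair Ka × Kb = Kw, so Kb = Kw/Ka = 1.0 × 10⁻¹⁴ / 4.72e-07 = 2.12e-08.

K_b = 2.12e-08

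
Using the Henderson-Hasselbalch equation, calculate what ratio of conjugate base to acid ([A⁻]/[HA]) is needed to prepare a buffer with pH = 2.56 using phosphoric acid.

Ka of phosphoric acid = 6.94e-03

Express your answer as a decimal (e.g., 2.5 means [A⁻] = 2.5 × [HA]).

pKa = -log(6.94e-03) = 2.1586. pH = pKa + log([A⁻]/[HA]), so log([A⁻]/[HA]) = pH − pKa = 2.56 − 2.1586 = 0.4014. [A⁻]/[HA] = 10^(0.4014) = 2.52

[A⁻]/[HA] = 2.52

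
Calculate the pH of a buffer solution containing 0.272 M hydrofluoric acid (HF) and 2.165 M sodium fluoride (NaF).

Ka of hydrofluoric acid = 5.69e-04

pKa = -log(5.69e-04) = 3.24. pH = pKa + log([A⁻]/[HA]) = 3.24 + log(2.165/0.272)

pH = 4.15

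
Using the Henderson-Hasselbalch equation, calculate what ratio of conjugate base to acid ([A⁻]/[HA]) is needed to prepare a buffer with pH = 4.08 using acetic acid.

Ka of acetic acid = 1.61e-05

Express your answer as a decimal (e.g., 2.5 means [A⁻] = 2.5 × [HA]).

pKa = -log(1.61e-05) = 4.7932. pH = pKa + log([A⁻]/[HA]), so log([A⁻]/[HA]) = pH − pKa = 4.08 − 4.7932 = -0.7132. [A⁻]/[HA] = 10^(-0.7132) = 0.194

[A⁻]/[HA] = 0.194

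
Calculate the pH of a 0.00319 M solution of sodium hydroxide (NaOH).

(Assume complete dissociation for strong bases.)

[OH⁻] = 0.00319 M for strong base. pOH = -log[OH⁻] = 2.50, pH = 14 - pOH

pH = 11.50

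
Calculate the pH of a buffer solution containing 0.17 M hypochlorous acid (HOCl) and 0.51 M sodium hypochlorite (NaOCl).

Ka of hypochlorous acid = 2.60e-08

pKa = -log(2.60e-08) = 7.59. pH = pKa + log([A⁻]/[HA]) = 7.59 + log(0.51/0.17)

pH = 8.06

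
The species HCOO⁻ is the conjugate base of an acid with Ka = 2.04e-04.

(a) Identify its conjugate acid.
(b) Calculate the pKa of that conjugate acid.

(a) The conjugate acid is formed by adding one H⁺ to HCOO⁻, giving HCOOH. (b) pKa = -log(Ka) = -log(2.04e-04) = 3.69.

Conjugate acid: HCOOH; pK_a = 3.69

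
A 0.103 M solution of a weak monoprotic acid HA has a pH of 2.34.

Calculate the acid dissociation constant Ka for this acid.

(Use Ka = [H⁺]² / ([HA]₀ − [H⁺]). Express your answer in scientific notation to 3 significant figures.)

[H⁺] = 10^(−pH) = 10^(−2.34) = 4.571e-03 M. For HA ⇌ H⁺ + A⁻, Ka = [H⁺][A⁻]/[HA] = [H⁺]² / ([HA]₀ − [H⁺]) = (4.571e-03)² / (0.103 − 4.571e-03) = 2.12e-04.

K_a = 2.12e-04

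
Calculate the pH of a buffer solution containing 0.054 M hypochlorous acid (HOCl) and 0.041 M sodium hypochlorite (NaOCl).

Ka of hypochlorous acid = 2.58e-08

pKa = -log(2.58e-08) = 7.59. pH = pKa + log([A⁻]/[HA]) = 7.59 + log(0.041/0.054)

pH = 7.47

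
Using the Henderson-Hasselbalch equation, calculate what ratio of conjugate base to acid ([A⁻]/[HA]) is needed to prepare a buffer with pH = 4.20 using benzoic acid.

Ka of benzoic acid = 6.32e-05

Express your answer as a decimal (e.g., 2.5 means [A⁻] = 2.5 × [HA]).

pKa = -log(6.32e-05) = 4.1993. pH = pKa + log([A⁻]/[HA]), so log([A⁻]/[HA]) = pH − pKa = 4.20 − 4.1993 = 0.0007. [A⁻]/[HA] = 10^(0.0007) = 1.00

[A⁻]/[HA] = 1.00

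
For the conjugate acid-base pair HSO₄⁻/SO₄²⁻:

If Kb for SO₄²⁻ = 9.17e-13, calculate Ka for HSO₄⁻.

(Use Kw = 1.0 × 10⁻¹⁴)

For a conjugate pair Ka × Kb = Kw, so Ka = Kw/Kb = 1.0 × 10⁻¹⁴ / 9.17e-13 = 1.09e-02.

K_a = 1.09e-02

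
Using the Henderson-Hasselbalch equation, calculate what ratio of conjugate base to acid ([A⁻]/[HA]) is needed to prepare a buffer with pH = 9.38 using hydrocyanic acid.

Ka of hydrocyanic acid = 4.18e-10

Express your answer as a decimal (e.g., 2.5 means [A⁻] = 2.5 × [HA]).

pKa = -log(4.18e-10) = 9.3788. pH = pKa + log([A⁻]/[HA]), so log([A⁻]/[HA]) = pH − pKa = 9.38 − 9.3788 = 0.0012. [A⁻]/[HA] = 10^(0.0012) = 1.00

[A⁻]/[HA] = 1.00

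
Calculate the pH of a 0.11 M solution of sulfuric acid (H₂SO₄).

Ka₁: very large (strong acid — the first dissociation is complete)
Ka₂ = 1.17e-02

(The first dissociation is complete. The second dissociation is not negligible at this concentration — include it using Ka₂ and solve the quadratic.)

First dissociation is complete: [H⁺]₀ = [HSO₄⁻]₀ = C = 0.11 M. Second dissociation HSO₄⁻ ⇌ H⁺ + SO₄²⁻: let x = [SO₄²⁻]. Ka₂ = (C + x)·x / (C − x) = 1.17e-02 → x² + (C + Ka₂)·x − Ka₂·C = 0 → x² + 0.12170·x − 1.287e-03 = 0. x = (−0.12170 + √(0.12170² + 4 × 1.287e-03)) / 2 = 9.7880e-03 M. [H⁺] = C + x = 0.11 + 9.7880e-03 = 1.1979e-01 M. pH = -log(1.1979e-01) = 0.92.

pH = 0.92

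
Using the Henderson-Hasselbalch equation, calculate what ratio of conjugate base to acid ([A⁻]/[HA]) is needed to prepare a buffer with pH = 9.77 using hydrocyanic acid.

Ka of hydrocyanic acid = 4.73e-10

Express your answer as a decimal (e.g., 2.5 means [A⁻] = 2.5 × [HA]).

pKa = -log(4.73e-10) = 9.3251. pH = pKa + log([A⁻]/[HA]), so log([A⁻]/[HA]) = pH − pKa = 9.77 − 9.3251 = 0.4449. [A⁻]/[HA] = 10^(0.4449) = 2.79

[A⁻]/[HA] = 2.79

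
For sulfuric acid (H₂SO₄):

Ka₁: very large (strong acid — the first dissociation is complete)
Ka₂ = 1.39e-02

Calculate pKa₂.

pKa₂ = -log(Ka₂) = -log(1.39e-02) = 1.86.

pK_{a2} = 1.86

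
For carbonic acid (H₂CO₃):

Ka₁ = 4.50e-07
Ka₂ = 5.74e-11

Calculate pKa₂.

pKa₂ = -log(Ka₂) = -log(5.74e-11) = 10.24.

pK_{a2} = 10.24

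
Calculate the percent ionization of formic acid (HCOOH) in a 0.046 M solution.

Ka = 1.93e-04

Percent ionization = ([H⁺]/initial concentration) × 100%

Using Ka equilibrium: x² + Ka×x - Ka×C = 0. Solving: [H⁺] = 2.8847e-03. Percent = (2.8847e-03/0.046) × 100

Percent ionization = 6.27%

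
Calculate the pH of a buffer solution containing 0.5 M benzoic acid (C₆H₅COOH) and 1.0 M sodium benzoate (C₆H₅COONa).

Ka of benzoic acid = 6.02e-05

pKa = -log(6.02e-05) = 4.22. pH = pKa + log([A⁻]/[HA]) = 4.22 + log(1.0/0.5)

pH = 4.52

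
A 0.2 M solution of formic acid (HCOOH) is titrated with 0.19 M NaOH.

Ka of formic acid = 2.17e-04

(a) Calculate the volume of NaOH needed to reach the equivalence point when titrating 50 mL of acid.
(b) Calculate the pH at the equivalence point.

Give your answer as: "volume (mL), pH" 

moles acid = 0.2 × 50/1000 = 0.01 mol; V_base = moles/0.19 × 1000 = 52.6 mL. At equivalence only the conjugate base is present: [A⁻] = 0.01/0.103 = 9.7436e-02 M. Kb = Kw/Ka = 4.61e-11; [OH⁻] = √(Kb × [A⁻]) = 2.1190e-06; pOH = 5.67; pH = 14 - pOH = 8.33.

V = 52.6 mL, pH = 8.33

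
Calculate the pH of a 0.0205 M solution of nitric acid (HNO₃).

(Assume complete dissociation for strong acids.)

[H⁺] = 0.0205 M for strong acid. pH = -log[H⁺] = -log(0.0205)

pH = 1.69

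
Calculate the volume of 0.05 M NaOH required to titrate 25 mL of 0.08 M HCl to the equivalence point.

At equivalence: moles acid = moles base. moles HCl = 0.08 × 25/1000 = 0.002 mol. V_base = moles / 0.05 × 1000 = 40.0 mL.

V_{base} = 40.0 mL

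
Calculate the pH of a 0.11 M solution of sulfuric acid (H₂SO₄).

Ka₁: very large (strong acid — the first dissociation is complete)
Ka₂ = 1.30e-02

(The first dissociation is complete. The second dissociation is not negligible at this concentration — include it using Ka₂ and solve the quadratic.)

First dissociation is complete: [H⁺]₀ = [HSO₄⁻]₀ = C = 0.11 M. Second dissociation HSO₄⁻ ⇌ H⁺ + SO₄²⁻: let x = [SO₄²⁻]. Ka₂ = (C + x)·x / (C − x) = 1.30e-02 → x² + (C + Ka₂)·x − Ka₂·C = 0 → x² + 0.12300·x − 1.430e-03 = 0. x = (−0.12300 + √(0.12300² + 4 × 1.430e-03)) / 2 = 1.0696e-02 M. [H⁺] = C + x = 0.11 + 1.0696e-02 = 1.2070e-01 M. pH = -log(1.2070e-01) = 0.92.

pH = 0.92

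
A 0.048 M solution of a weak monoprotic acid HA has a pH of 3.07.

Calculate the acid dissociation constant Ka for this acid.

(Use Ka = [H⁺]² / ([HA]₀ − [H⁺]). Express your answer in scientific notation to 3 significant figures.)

[H⁺] = 10^(−pH) = 10^(−3.07) = 8.511e-04 M. For HA ⇌ H⁺ + A⁻, Ka = [H⁺][A⁻]/[HA] = [H⁺]² / ([HA]₀ − [H⁺]) = (8.511e-04)² / (0.048 − 8.511e-04) = 1.54e-05.

K_a = 1.54e-05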